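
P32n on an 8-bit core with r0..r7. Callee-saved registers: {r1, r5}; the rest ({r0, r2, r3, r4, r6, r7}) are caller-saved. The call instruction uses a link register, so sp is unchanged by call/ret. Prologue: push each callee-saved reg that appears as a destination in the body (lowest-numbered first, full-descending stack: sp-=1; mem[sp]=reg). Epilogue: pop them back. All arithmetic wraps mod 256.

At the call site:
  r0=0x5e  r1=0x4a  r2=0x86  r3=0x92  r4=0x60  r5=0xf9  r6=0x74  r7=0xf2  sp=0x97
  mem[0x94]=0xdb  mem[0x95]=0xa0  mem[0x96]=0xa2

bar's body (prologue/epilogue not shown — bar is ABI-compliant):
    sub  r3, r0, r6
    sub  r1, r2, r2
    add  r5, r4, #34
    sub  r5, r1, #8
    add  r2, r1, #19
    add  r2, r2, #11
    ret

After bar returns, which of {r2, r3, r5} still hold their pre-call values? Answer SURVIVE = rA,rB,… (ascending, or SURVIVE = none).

prologue: push r1 -> mem[0x96]=0x4a, sp=0x96
prologue: push r5 -> mem[0x95]=0xf9, sp=0x95
body[0] sub  r3, r0, r6 -> r3=0xea
body[1] sub  r1, r2, r2 -> r1=0x00
body[2] add  r5, r4, #34 -> r5=0x82
body[3] sub  r5, r1, #8 -> r5=0xf8
body[4] add  r2, r1, #19 -> r2=0x13
body[5] add  r2, r2, #11 -> r2=0x1e
epilogue: pop r5=0xf9, sp=0x96
epilogue: pop r1=0x4a, sp=0x97
r2: caller-saved, written=True
r3: caller-saved, written=True
r5: callee-saved, written=True

SURVIVE = r5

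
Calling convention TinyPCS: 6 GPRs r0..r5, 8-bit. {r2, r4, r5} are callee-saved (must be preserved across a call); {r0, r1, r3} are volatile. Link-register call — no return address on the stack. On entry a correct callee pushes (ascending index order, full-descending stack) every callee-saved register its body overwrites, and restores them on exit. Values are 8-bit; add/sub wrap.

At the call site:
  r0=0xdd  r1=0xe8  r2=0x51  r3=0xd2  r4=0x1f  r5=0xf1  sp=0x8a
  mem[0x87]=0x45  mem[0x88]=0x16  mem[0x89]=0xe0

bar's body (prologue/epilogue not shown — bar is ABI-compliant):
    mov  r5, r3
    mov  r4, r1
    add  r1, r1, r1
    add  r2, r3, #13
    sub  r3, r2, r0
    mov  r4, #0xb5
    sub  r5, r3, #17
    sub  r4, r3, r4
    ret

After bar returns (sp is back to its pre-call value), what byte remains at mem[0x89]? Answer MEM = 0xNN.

MEM = 0x51

prologue: push r2 -> mem[0x89]=0x51, sp=0x89
prologue: push r4 -> mem[0x88]=0x1f, sp=0x88
prologue: push r5 -> mem[0x87]=0xf1, sp=0x87
body[0] mov  r5, r3 -> r5=0xd2
body[1] mov  r4, r1 -> r4=0xe8
body[2] add  r1, r1, r1 -> r1=0xd0
body[3] add  r2, r3, #13 -> r2=0xdf
body[4] sub  r3, r2, r0 -> r3=0x02
body[5] mov  r4, #0xb5 -> r4=0xb5
body[6] sub  r5, r3, #17 -> r5=0xf1
body[7] sub  r4, r3, r4 -> r4=0x4d
epilogue: pop r5=0xf1, sp=0x88
epilogue: pop r4=0x1f, sp=0x89
epilogue: pop r2=0x51, sp=0x8a
prologue pushed ['r2', 'r4', 'r5'] at ['0x89', '0x88', '0x87']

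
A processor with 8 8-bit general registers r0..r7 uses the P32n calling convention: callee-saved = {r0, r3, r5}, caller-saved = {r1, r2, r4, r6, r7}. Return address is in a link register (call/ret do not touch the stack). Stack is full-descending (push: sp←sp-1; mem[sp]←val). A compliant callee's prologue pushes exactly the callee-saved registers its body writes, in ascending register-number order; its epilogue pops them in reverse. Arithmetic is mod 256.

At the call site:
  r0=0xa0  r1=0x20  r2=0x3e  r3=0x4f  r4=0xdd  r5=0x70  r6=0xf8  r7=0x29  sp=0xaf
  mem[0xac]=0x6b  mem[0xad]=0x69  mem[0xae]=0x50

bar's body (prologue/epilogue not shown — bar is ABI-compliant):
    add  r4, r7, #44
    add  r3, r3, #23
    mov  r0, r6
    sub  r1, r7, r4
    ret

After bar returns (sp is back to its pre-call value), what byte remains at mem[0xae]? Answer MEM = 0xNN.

prologue: push r0 → mem[0xae]=0xa0, sp=0xae
prologue: push r3 → mem[0xad]=0x4f, sp=0xad
body[0] add  r4, r7, #44 → r4=0x55
body[1] add  r3, r3, #23 → r3=0x66
body[2] mov  r0, r6 → r0=0xf8
body[3] sub  r1, r7, r4 → r1=0xd4
epilogue: pop r3=0x4f, sp=0xae
epilogue: pop r0=0xa0, sp=0xaf
prologue pushed ['r0', 'r3'] at ['0xae', '0xad']

MEM = 0xa0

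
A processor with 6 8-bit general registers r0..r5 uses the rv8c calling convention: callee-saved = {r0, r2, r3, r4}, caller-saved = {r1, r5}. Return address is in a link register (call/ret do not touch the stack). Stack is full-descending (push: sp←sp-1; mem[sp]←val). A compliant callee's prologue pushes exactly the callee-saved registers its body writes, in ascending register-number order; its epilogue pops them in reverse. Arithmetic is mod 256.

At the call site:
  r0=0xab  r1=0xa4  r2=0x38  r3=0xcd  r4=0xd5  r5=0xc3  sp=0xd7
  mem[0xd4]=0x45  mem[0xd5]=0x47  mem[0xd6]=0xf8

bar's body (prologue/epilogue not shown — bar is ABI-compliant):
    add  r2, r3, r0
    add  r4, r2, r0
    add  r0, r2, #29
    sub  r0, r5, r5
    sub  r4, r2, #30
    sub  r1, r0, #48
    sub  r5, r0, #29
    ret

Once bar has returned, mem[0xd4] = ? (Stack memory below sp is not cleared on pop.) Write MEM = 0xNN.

MEM = 0xd5

prologue: push r0 → mem[0xd6]=0xab, sp=0xd6
prologue: push r2 → mem[0xd5]=0x38, sp=0xd5
prologue: push r4 → mem[0xd4]=0xd5, sp=0xd4
body[0] add  r2, r3, r0 → r2=0x78
body[1] add  r4, r2, r0 → r4=0x23
body[2] add  r0, r2, #29 → r0=0x95
body[3] sub  r0, r5, r5 → r0=0x00
body[4] sub  r4, r2, #30 → r4=0x5a
body[5] sub  r1, r0, #48 → r1=0xd0
body[6] sub  r5, r0, #29 → r5=0xe3
epilogue: pop r4=0xd5, sp=0xd5
epilogue: pop r2=0x38, sp=0xd6
epilogue: pop r0=0xab, sp=0xd7
prologue pushed ['r0', 'r2', 'r4'] at ['0xd6', '0xd5', '0xd4']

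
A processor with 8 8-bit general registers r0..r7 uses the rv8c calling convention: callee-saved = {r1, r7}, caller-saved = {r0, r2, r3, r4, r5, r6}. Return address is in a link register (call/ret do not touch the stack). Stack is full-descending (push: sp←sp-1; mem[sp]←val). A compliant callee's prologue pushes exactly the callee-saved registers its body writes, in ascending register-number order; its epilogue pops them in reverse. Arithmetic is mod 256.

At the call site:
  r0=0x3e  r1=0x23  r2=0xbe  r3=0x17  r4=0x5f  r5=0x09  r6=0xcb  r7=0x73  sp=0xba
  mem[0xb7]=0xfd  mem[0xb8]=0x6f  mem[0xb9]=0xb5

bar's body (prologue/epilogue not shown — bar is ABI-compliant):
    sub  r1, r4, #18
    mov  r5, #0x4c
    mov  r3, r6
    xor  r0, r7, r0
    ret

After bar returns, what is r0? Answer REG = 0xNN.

REG = 0x4d

prologue: push r1 -> mem[0xb9]=0x23, sp=0xb9
body[0] sub  r1, r4, #18 -> r1=0x4d
body[1] mov  r5, #0x4c -> r5=0x4c
body[2] mov  r3, r6 -> r3=0xcb
body[3] xor  r0, r7, r0 -> r0=0x4d
epilogue: pop r1=0x23, sp=0xba
r0 is caller-saved -> body value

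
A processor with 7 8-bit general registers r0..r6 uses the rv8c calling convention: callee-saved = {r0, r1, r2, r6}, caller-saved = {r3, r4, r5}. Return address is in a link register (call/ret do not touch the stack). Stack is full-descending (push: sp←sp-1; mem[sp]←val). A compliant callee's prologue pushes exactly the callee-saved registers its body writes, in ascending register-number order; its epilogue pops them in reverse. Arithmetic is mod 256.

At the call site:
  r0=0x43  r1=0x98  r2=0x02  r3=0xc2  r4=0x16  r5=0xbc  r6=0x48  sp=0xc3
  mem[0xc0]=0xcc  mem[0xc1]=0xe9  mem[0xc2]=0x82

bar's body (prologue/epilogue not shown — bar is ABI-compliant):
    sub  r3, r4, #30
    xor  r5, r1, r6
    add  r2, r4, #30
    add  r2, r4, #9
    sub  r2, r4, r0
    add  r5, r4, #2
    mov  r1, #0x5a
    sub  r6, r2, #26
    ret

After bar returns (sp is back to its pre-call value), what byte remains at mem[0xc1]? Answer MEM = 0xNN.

MEM = 0x02

prologue: push r1 -> mem[0xc2]=0x98, sp=0xc2
prologue: push r2 -> mem[0xc1]=0x02, sp=0xc1
prologue: push r6 -> mem[0xc0]=0x48, sp=0xc0
body[0] sub  r3, r4, #30 -> r3=0xf8
body[1] xor  r5, r1, r6 -> r5=0xd0
body[2] add  r2, r4, #30 -> r2=0x34
body[3] add  r2, r4, #9 -> r2=0x1f
body[4] sub  r2, r4, r0 -> r2=0xd3
body[5] add  r5, r4, #2 -> r5=0x18
body[6] mov  r1, #0x5a -> r1=0x5a
body[7] sub  r6, r2, #26 -> r6=0xb9
epilogue: pop r6=0x48, sp=0xc1
epilogue: pop r2=0x02, sp=0xc2
epilogue: pop r1=0x98, sp=0xc3
prologue pushed ['r1', 'r2', 'r6'] at ['0xc2', '0xc1', '0xc0']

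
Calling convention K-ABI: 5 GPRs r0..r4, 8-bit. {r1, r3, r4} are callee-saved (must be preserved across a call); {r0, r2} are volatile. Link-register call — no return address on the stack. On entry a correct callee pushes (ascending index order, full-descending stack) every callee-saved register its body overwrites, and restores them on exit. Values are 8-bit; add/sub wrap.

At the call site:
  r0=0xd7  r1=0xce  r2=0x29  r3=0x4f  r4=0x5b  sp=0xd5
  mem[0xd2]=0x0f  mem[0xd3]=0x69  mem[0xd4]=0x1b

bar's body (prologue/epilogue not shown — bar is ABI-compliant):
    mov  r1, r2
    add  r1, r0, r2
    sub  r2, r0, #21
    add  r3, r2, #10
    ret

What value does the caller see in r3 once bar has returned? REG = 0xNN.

REG = 0x4f

prologue: push r1 → mem[0xd4]=0xce, sp=0xd4
prologue: push r3 → mem[0xd3]=0x4f, sp=0xd3
body[0] mov  r1, r2 → r1=0x29
body[1] add  r1, r0, r2 → r1=0x00
body[2] sub  r2, r0, #21 → r2=0xc2
body[3] add  r3, r2, #10 → r3=0xcc
epilogue: pop r3=0x4f, sp=0xd4
epilogue: pop r1=0xce, sp=0xd5
r3 is callee-saved → restored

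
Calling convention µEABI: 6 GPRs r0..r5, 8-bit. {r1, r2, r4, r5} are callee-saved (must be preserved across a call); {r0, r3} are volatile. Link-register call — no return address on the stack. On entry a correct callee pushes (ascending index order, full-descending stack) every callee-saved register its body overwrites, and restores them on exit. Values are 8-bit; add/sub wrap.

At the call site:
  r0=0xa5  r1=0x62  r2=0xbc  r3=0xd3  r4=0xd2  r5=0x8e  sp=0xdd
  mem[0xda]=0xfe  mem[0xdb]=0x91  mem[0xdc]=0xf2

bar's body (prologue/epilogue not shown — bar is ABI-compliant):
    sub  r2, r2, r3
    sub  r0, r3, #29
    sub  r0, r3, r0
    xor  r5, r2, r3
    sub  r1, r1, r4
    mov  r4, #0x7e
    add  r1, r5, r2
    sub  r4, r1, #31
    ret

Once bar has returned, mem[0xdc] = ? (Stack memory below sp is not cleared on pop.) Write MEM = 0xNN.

prologue: push r1 → mem[0xdc]=0x62, sp=0xdc
prologue: push r2 → mem[0xdb]=0xbc, sp=0xdb
prologue: push r4 → mem[0xda]=0xd2, sp=0xda
prologue: push r5 → mem[0xd9]=0x8e, sp=0xd9
body[0] sub  r2, r2, r3 → r2=0xe9
body[1] sub  r0, r3, #29 → r0=0xb6
body[2] sub  r0, r3, r0 → r0=0x1d
body[3] xor  r5, r2, r3 → r5=0x3a
body[4] sub  r1, r1, r4 → r1=0x90
body[5] mov  r4, #0x7e → r4=0x7e
body[6] add  r1, r5, r2 → r1=0x23
body[7] sub  r4, r1, #31 → r4=0x04
epilogue: pop r5=0x8e, sp=0xda
epilogue: pop r4=0xd2, sp=0xdb
epilogue: pop r2=0xbc, sp=0xdc
epilogue: pop r1=0x62, sp=0xdd
prologue pushed ['r1', 'r2', 'r4', 'r5'] at ['0xdc', '0xdb', '0xda', '0xd9']

MEM = 0x62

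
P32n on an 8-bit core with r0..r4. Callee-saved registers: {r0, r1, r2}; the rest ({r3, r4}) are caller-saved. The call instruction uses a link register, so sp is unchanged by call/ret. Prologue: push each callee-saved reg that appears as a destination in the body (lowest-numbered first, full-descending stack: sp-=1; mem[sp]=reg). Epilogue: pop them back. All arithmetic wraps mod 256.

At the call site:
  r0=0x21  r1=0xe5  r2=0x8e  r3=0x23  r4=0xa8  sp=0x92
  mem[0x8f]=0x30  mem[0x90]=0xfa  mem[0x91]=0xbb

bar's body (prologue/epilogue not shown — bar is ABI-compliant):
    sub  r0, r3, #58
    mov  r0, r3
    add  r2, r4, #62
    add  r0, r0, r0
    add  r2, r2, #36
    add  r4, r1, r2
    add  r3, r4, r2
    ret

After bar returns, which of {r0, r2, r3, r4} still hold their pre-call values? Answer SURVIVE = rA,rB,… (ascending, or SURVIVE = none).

prologue: push r0 → mem[0x91]=0x21, sp=0x91
prologue: push r2 → mem[0x90]=0x8e, sp=0x90
body[0] sub  r0, r3, #58 → r0=0xe9
body[1] mov  r0, r3 → r0=0x23
body[2] add  r2, r4, #62 → r2=0xe6
body[3] add  r0, r0, r0 → r0=0x46
body[4] add  r2, r2, #36 → r2=0x0a
body[5] add  r4, r1, r2 → r4=0xef
body[6] add  r3, r4, r2 → r3=0xf9
epilogue: pop r2=0x8e, sp=0x91
epilogue: pop r0=0x21, sp=0x92
r0: callee-saved, written=True
r2: callee-saved, written=True
r3: caller-saved, written=True
r4: caller-saved, written=True

SURVIVE = r0,r2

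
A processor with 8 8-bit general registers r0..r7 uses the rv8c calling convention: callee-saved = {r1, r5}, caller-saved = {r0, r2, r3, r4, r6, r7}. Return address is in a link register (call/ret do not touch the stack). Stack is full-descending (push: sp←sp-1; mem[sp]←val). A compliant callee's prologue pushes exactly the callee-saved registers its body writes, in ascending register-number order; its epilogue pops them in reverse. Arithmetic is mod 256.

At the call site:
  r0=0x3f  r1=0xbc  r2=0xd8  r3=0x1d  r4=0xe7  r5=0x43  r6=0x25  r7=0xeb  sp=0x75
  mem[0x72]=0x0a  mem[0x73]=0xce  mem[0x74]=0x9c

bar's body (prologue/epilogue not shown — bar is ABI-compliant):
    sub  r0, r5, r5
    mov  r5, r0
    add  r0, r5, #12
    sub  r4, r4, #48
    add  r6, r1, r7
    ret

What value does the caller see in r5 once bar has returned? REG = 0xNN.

prologue: push r5 -> mem[0x74]=0x43, sp=0x74
body[0] sub  r0, r5, r5 -> r0=0x00
body[1] mov  r5, r0 -> r5=0x00
body[2] add  r0, r5, #12 -> r0=0x0c
body[3] sub  r4, r4, #48 -> r4=0xb7
body[4] add  r6, r1, r7 -> r6=0xa7
epilogue: pop r5=0x43, sp=0x75
r5 is callee-saved -> restored

REG = 0x43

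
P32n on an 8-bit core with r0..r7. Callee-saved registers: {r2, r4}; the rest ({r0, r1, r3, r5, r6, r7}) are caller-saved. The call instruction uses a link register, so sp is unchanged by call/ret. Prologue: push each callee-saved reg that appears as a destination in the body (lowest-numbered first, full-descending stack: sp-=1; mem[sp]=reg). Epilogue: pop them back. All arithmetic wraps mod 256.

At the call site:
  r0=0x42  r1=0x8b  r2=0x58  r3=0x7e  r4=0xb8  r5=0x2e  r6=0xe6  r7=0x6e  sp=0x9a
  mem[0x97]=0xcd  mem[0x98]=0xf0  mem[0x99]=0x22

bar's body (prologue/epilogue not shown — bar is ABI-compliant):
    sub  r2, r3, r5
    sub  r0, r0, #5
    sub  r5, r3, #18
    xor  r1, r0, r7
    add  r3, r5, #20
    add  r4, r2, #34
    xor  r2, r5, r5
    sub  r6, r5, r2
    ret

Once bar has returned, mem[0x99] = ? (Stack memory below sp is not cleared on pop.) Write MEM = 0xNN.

prologue: push r2 -> mem[0x99]=0x58, sp=0x99
prologue: push r4 -> mem[0x98]=0xb8, sp=0x98
body[0] sub  r2, r3, r5 -> r2=0x50
body[1] sub  r0, r0, #5 -> r0=0x3d
body[2] sub  r5, r3, #18 -> r5=0x6c
body[3] xor  r1, r0, r7 -> r1=0x53
body[4] add  r3, r5, #20 -> r3=0x80
body[5] add  r4, r2, #34 -> r4=0x72
body[6] xor  r2, r5, r5 -> r2=0x00
body[7] sub  r6, r5, r2 -> r6=0x6c
epilogue: pop r4=0xb8, sp=0x99
epilogue: pop r2=0x58, sp=0x9a
prologue pushed ['r2', 'r4'] at ['0x99', '0x98']

MEM = 0x58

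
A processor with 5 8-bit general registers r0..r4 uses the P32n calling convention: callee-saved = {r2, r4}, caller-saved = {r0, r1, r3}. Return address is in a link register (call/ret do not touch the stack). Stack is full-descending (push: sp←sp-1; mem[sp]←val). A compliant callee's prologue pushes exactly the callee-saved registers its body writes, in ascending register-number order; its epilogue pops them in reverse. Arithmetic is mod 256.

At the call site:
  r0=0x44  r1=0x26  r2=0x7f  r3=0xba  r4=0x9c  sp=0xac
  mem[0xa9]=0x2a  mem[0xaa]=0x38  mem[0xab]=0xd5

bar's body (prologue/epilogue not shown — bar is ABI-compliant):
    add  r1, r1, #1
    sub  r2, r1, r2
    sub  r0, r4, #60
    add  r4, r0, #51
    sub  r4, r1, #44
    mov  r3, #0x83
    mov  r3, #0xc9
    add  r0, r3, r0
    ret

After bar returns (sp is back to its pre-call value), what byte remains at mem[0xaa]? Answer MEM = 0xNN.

MEM = 0x9c

prologue: push r2 → mem[0xab]=0x7f, sp=0xab
prologue: push r4 → mem[0xaa]=0x9c, sp=0xaa
body[0] add  r1, r1, #1 → r1=0x27
body[1] sub  r2, r1, r2 → r2=0xa8
body[2] sub  r0, r4, #60 → r0=0x60
body[3] add  r4, r0, #51 → r4=0x93
body[4] sub  r4, r1, #44 → r4=0xfb
body[5] mov  r3, #0x83 → r3=0x83
body[6] mov  r3, #0xc9 → r3=0xc9
body[7] add  r0, r3, r0 → r0=0x29
epilogue: pop r4=0x9c, sp=0xab
epilogue: pop r2=0x7f, sp=0xac
prologue pushed ['r2', 'r4'] at ['0xab', '0xaa']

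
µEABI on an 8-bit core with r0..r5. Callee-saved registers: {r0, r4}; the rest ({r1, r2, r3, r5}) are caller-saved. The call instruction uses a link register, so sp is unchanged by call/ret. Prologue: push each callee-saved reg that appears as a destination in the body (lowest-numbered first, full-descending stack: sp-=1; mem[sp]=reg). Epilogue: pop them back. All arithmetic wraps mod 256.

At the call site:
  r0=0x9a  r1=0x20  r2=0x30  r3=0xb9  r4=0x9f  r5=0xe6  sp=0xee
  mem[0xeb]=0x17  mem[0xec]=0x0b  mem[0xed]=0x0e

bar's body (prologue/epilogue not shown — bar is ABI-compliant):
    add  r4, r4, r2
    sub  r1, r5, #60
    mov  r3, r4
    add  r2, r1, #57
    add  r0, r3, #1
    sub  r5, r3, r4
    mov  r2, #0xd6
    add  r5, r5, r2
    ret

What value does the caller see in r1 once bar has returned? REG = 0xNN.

REG = 0xaa

prologue: push r0 -> mem[0xed]=0x9a, sp=0xed
prologue: push r4 -> mem[0xec]=0x9f, sp=0xec
body[0] add  r4, r4, r2 -> r4=0xcf
body[1] sub  r1, r5, #60 -> r1=0xaa
body[2] mov  r3, r4 -> r3=0xcf
body[3] add  r2, r1, #57 -> r2=0xe3
body[4] add  r0, r3, #1 -> r0=0xd0
body[5] sub  r5, r3, r4 -> r5=0x00
body[6] mov  r2, #0xd6 -> r2=0xd6
body[7] add  r5, r5, r2 -> r5=0xd6
epilogue: pop r4=0x9f, sp=0xed
epilogue: pop r0=0x9a, sp=0xee
r1 is caller-saved -> body value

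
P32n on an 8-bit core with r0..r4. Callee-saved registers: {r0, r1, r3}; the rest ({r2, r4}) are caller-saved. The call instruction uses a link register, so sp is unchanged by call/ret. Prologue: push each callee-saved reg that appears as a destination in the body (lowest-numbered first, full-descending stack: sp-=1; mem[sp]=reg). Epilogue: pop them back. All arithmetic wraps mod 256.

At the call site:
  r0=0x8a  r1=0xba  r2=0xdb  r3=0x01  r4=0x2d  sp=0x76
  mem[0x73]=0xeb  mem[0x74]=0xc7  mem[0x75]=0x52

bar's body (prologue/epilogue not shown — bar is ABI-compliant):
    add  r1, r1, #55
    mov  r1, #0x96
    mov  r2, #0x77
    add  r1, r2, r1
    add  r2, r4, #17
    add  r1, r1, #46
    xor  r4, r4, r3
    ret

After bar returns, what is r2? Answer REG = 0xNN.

REG = 0x3e

prologue: push r1 -> mem[0x75]=0xba, sp=0x75
body[0] add  r1, r1, #55 -> r1=0xf1
body[1] mov  r1, #0x96 -> r1=0x96
body[2] mov  r2, #0x77 -> r2=0x77
body[3] add  r1, r2, r1 -> r1=0x0d
body[4] add  r2, r4, #17 -> r2=0x3e
body[5] add  r1, r1, #46 -> r1=0x3b
body[6] xor  r4, r4, r3 -> r4=0x2c
epilogue: pop r1=0xba, sp=0x76
r2 is caller-saved -> body value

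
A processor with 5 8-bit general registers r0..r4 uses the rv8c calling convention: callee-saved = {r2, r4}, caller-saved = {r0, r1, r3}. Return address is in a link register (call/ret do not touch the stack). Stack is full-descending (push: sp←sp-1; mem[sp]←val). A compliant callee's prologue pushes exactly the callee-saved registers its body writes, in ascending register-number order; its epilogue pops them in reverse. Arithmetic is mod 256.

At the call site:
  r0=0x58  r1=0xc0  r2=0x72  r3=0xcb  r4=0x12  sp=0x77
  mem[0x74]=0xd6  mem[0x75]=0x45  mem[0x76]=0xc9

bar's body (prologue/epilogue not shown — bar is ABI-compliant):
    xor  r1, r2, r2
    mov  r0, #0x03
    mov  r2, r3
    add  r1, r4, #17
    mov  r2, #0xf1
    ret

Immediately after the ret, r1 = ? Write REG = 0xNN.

REG = 0x23

prologue: push r2 -> mem[0x76]=0x72, sp=0x76
body[0] xor  r1, r2, r2 -> r1=0x00
body[1] mov  r0, #0x03 -> r0=0x03
body[2] mov  r2, r3 -> r2=0xcb
body[3] add  r1, r4, #17 -> r1=0x23
body[4] mov  r2, #0xf1 -> r2=0xf1
epilogue: pop r2=0x72, sp=0x77
r1 is caller-saved -> body value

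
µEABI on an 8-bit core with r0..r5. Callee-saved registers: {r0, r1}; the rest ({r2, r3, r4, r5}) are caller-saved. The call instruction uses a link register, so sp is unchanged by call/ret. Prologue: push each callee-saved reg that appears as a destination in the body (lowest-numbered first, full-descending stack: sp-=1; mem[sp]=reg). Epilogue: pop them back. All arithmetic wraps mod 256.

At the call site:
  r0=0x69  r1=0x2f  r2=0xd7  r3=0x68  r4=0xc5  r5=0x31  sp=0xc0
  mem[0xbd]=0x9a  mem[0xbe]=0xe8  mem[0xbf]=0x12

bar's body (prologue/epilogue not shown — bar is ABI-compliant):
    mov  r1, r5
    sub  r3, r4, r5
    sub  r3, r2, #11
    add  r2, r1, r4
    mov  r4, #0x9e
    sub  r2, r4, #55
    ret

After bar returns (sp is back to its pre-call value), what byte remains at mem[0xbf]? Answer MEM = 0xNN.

prologue: push r1 → mem[0xbf]=0x2f, sp=0xbf
body[0] mov  r1, r5 → r1=0x31
body[1] sub  r3, r4, r5 → r3=0x94
body[2] sub  r3, r2, #11 → r3=0xcc
body[3] add  r2, r1, r4 → r2=0xf6
body[4] mov  r4, #0x9e → r4=0x9e
body[5] sub  r2, r4, #55 → r2=0x67
epilogue: pop r1=0x2f, sp=0xc0
prologue pushed ['r1'] at ['0xbf']

MEM = 0x2f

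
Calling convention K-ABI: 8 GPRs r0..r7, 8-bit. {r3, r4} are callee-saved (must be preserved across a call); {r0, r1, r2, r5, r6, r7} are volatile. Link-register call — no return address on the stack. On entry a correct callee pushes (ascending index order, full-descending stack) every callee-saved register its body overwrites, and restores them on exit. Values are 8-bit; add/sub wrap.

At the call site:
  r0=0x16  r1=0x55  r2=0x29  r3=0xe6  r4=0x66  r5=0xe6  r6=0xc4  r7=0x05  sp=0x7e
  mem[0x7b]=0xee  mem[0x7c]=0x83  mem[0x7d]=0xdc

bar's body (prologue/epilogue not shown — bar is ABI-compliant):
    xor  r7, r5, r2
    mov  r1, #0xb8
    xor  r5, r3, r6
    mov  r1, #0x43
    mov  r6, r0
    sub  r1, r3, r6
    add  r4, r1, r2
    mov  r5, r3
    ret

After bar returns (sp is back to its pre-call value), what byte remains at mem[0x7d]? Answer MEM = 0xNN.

MEM = 0x66

prologue: push r4 -> mem[0x7d]=0x66, sp=0x7d
body[0] xor  r7, r5, r2 -> r7=0xcf
body[1] mov  r1, #0xb8 -> r1=0xb8
body[2] xor  r5, r3, r6 -> r5=0x22
body[3] mov  r1, #0x43 -> r1=0x43
body[4] mov  r6, r0 -> r6=0x16
body[5] sub  r1, r3, r6 -> r1=0xd0
body[6] add  r4, r1, r2 -> r4=0xf9
body[7] mov  r5, r3 -> r5=0xe6
epilogue: pop r4=0x66, sp=0x7e
prologue pushed ['r4'] at ['0x7d']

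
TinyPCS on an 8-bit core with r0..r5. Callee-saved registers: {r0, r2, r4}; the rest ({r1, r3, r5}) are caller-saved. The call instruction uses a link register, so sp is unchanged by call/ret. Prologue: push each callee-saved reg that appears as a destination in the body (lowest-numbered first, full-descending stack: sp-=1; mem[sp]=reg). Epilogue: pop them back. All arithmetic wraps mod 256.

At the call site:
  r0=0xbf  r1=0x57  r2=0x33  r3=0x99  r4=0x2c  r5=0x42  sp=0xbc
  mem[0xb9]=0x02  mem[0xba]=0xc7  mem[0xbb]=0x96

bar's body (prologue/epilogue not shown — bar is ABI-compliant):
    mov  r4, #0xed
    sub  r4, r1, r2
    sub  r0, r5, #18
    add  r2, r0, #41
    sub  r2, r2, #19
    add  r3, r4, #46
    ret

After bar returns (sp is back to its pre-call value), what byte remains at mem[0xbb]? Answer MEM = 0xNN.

MEM = 0xbf

prologue: push r0 → mem[0xbb]=0xbf, sp=0xbb
prologue: push r2 → mem[0xba]=0x33, sp=0xba
prologue: push r4 → mem[0xb9]=0x2c, sp=0xb9
body[0] mov  r4, #0xed → r4=0xed
body[1] sub  r4, r1, r2 → r4=0x24
body[2] sub  r0, r5, #18 → r0=0x30
body[3] add  r2, r0, #41 → r2=0x59
body[4] sub  r2, r2, #19 → r2=0x46
body[5] add  r3, r4, #46 → r3=0x52
epilogue: pop r4=0x2c, sp=0xba
epilogue: pop r2=0x33, sp=0xbb
epilogue: pop r0=0xbf, sp=0xbc
prologue pushed ['r0', 'r2', 'r4'] at ['0xbb', '0xba', '0xb9']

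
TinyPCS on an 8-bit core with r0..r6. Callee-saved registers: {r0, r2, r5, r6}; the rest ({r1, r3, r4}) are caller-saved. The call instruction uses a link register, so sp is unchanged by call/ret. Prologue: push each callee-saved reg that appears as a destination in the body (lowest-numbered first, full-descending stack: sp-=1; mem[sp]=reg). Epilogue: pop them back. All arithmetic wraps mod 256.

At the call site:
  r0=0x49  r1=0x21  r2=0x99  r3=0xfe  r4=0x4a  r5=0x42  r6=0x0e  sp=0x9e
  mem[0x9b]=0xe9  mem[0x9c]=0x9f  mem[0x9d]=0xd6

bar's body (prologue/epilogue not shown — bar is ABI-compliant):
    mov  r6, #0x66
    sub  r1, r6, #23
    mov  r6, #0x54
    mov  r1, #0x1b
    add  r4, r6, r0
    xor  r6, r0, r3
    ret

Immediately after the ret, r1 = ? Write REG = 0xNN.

REG = 0x1b

prologue: push r6 -> mem[0x9d]=0x0e, sp=0x9d
body[0] mov  r6, #0x66 -> r6=0x66
body[1] sub  r1, r6, #23 -> r1=0x4f
body[2] mov  r6, #0x54 -> r6=0x54
body[3] mov  r1, #0x1b -> r1=0x1b
body[4] add  r4, r6, r0 -> r4=0x9d
body[5] xor  r6, r0, r3 -> r6=0xb7
epilogue: pop r6=0x0e, sp=0x9e
r1 is caller-saved -> body value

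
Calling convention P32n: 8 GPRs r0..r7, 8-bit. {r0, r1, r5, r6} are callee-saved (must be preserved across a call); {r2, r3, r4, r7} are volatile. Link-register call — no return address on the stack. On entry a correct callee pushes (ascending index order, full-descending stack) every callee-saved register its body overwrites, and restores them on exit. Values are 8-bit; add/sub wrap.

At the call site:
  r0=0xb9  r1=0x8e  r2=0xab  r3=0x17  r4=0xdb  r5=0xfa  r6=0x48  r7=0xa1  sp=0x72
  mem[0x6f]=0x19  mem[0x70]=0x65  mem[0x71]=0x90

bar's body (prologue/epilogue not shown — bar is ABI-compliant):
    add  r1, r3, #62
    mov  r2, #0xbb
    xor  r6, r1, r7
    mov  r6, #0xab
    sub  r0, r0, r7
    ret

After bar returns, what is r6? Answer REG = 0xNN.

prologue: push r0 → mem[0x71]=0xb9, sp=0x71
prologue: push r1 → mem[0x70]=0x8e, sp=0x70
prologue: push r6 → mem[0x6f]=0x48, sp=0x6f
body[0] add  r1, r3, #62 → r1=0x55
body[1] mov  r2, #0xbb → r2=0xbb
body[2] xor  r6, r1, r7 → r6=0xf4
body[3] mov  r6, #0xab → r6=0xab
body[4] sub  r0, r0, r7 → r0=0x18
epilogue: pop r6=0x48, sp=0x70
epilogue: pop r1=0x8e, sp=0x71
epilogue: pop r0=0xb9, sp=0x72
r6 is callee-saved → restored

REG = 0x48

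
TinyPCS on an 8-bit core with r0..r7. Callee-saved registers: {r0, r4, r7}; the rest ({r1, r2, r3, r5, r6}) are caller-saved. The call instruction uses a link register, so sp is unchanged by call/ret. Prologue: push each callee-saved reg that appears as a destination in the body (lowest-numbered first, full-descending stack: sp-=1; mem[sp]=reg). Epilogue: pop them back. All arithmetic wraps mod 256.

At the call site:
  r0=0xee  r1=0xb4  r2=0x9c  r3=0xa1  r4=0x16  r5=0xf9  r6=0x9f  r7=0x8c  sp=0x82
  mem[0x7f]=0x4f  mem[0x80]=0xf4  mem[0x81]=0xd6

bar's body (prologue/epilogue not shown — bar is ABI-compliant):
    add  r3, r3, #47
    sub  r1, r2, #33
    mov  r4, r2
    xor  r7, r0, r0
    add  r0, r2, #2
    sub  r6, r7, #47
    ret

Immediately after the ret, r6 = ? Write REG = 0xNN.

REG = 0xd1

prologue: push r0 → mem[0x81]=0xee, sp=0x81
prologue: push r4 → mem[0x80]=0x16, sp=0x80
prologue: push r7 → mem[0x7f]=0x8c, sp=0x7f
body[0] add  r3, r3, #47 → r3=0xd0
body[1] sub  r1, r2, #33 → r1=0x7b
body[2] mov  r4, r2 → r4=0x9c
body[3] xor  r7, r0, r0 → r7=0x00
body[4] add  r0, r2, #2 → r0=0x9e
body[5] sub  r6, r7, #47 → r6=0xd1
epilogue: pop r7=0x8c, sp=0x80
epilogue: pop r4=0x16, sp=0x81
epilogue: pop r0=0xee, sp=0x82
r6 is caller-saved → body value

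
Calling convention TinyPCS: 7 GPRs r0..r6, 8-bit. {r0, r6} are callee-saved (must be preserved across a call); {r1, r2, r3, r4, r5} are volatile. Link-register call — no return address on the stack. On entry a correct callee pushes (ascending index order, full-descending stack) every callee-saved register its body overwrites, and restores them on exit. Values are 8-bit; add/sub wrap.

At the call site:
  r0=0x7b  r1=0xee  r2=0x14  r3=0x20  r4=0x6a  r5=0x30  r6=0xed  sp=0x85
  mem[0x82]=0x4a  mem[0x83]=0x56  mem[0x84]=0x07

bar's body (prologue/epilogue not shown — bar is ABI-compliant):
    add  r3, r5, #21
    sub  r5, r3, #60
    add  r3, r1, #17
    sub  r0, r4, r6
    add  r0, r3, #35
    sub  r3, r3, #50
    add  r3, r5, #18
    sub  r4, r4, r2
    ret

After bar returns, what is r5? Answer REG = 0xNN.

prologue: push r0 → mem[0x84]=0x7b, sp=0x84
body[0] add  r3, r5, #21 → r3=0x45
body[1] sub  r5, r3, #60 → r5=0x09
body[2] add  r3, r1, #17 → r3=0xff
body[3] sub  r0, r4, r6 → r0=0x7d
body[4] add  r0, r3, #35 → r0=0x22
body[5] sub  r3, r3, #50 → r3=0xcd
body[6] add  r3, r5, #18 → r3=0x1b
body[7] sub  r4, r4, r2 → r4=0x56
epilogue: pop r0=0x7b, sp=0x85
r5 is caller-saved → body value

REG = 0x09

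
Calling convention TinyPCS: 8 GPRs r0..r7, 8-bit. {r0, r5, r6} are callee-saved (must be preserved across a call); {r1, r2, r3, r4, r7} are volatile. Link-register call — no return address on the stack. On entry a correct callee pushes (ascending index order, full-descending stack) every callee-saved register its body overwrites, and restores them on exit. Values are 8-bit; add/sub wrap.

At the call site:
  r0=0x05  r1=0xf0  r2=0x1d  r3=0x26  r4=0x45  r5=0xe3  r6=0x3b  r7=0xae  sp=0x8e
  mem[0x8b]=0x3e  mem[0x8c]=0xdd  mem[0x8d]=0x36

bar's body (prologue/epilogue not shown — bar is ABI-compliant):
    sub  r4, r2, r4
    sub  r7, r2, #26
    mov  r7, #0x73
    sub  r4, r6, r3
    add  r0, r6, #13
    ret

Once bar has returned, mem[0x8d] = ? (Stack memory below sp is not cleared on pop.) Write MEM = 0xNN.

MEM = 0x05

prologue: push r0 → mem[0x8d]=0x05, sp=0x8d
body[0] sub  r4, r2, r4 → r4=0xd8
body[1] sub  r7, r2, #26 → r7=0x03
body[2] mov  r7, #0x73 → r7=0x73
body[3] sub  r4, r6, r3 → r4=0x15
body[4] add  r0, r6, #13 → r0=0x48
epilogue: pop r0=0x05, sp=0x8e
prologue pushed ['r0'] at ['0x8d']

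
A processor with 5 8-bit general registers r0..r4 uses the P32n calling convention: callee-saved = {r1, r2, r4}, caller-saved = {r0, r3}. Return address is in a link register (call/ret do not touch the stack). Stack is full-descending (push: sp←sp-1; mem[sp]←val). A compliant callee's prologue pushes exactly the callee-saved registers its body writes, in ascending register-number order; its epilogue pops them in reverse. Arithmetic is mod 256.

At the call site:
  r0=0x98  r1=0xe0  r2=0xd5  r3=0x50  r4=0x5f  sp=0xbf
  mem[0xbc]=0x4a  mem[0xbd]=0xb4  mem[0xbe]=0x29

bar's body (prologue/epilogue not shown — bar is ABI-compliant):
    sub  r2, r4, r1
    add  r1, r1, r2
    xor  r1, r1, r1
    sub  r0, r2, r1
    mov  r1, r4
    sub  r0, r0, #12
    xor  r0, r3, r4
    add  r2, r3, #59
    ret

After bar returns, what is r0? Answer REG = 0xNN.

prologue: push r1 -> mem[0xbe]=0xe0, sp=0xbe
prologue: push r2 -> mem[0xbd]=0xd5, sp=0xbd
body[0] sub  r2, r4, r1 -> r2=0x7f
body[1] add  r1, r1, r2 -> r1=0x5f
body[2] xor  r1, r1, r1 -> r1=0x00
body[3] sub  r0, r2, r1 -> r0=0x7f
body[4] mov  r1, r4 -> r1=0x5f
body[5] sub  r0, r0, #12 -> r0=0x73
body[6] xor  r0, r3, r4 -> r0=0x0f
body[7] add  r2, r3, #59 -> r2=0x8b
epilogue: pop r2=0xd5, sp=0xbe
epilogue: pop r1=0xe0, sp=0xbf
r0 is caller-saved -> body value

REG = 0x0f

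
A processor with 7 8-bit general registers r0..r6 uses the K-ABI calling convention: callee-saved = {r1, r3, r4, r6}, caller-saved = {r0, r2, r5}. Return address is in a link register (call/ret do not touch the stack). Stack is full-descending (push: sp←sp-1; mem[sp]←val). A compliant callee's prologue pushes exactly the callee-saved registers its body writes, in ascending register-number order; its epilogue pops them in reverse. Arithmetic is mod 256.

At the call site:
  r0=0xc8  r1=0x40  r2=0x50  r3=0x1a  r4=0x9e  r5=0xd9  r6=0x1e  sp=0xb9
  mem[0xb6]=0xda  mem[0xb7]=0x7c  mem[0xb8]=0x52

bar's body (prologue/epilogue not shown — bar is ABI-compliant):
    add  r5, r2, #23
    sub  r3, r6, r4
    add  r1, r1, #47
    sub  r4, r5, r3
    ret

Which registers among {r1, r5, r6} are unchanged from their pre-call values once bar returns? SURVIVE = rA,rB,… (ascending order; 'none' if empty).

prologue: push r1 → mem[0xb8]=0x40, sp=0xb8
prologue: push r3 → mem[0xb7]=0x1a, sp=0xb7
prologue: push r4 → mem[0xb6]=0x9e, sp=0xb6
body[0] add  r5, r2, #23 → r5=0x67
body[1] sub  r3, r6, r4 → r3=0x80
body[2] add  r1, r1, #47 → r1=0x6f
body[3] sub  r4, r5, r3 → r4=0xe7
epilogue: pop r4=0x9e, sp=0xb7
epilogue: pop r3=0x1a, sp=0xb8
epilogue: pop r1=0x40, sp=0xb9
r1: callee-saved, written=True
r5: caller-saved, written=True
r6: callee-saved, written=False

SURVIVE = r1,r6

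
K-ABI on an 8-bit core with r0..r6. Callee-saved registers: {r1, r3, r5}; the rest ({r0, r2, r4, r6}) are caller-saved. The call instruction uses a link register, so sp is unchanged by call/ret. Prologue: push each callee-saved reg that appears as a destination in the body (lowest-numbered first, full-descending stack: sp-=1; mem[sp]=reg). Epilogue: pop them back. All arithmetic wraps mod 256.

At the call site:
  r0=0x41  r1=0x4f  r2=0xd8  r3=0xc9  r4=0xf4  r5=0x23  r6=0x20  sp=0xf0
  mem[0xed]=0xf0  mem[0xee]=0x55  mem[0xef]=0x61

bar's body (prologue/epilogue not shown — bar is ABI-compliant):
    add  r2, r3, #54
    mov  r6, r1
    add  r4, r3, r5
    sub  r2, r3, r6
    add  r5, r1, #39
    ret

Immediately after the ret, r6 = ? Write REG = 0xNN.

REG = 0x4f

prologue: push r5 → mem[0xef]=0x23, sp=0xef
body[0] add  r2, r3, #54 → r2=0xff
body[1] mov  r6, r1 → r6=0x4f
body[2] add  r4, r3, r5 → r4=0xec
body[3] sub  r2, r3, r6 → r2=0x7a
body[4] add  r5, r1, #39 → r5=0x76
epilogue: pop r5=0x23, sp=0xf0
r6 is caller-saved → body value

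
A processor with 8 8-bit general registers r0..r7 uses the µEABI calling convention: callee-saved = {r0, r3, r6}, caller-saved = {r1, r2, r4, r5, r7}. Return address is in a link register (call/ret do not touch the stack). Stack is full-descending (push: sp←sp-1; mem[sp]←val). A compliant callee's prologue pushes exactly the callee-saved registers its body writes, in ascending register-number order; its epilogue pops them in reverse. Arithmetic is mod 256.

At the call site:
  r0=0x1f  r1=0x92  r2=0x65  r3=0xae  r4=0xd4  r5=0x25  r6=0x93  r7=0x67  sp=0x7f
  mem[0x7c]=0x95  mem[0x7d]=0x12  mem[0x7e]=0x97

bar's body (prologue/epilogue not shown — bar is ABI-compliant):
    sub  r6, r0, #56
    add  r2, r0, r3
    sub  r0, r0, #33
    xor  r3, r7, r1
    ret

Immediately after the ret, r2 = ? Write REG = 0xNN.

prologue: push r0 → mem[0x7e]=0x1f, sp=0x7e
prologue: push r3 → mem[0x7d]=0xae, sp=0x7d
prologue: push r6 → mem[0x7c]=0x93, sp=0x7c
body[0] sub  r6, r0, #56 → r6=0xe7
body[1] add  r2, r0, r3 → r2=0xcd
body[2] sub  r0, r0, #33 → r0=0xfe
body[3] xor  r3, r7, r1 → r3=0xf5
epilogue: pop r6=0x93, sp=0x7d
epilogue: pop r3=0xae, sp=0x7e
epilogue: pop r0=0x1f, sp=0x7f
r2 is caller-saved → body value

REG = 0xcd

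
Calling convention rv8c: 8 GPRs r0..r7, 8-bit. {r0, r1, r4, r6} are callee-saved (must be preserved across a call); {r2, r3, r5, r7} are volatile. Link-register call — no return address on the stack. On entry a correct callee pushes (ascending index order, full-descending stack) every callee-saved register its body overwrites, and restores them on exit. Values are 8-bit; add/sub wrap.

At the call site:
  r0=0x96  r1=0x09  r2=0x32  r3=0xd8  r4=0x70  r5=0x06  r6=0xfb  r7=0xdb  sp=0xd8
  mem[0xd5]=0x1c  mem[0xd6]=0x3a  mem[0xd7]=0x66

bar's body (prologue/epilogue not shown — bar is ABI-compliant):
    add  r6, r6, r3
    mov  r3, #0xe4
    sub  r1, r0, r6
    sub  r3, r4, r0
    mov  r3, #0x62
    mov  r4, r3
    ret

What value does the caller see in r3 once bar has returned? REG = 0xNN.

REG = 0x62

prologue: push r1 → mem[0xd7]=0x09, sp=0xd7
prologue: push r4 → mem[0xd6]=0x70, sp=0xd6
prologue: push r6 → mem[0xd5]=0xfb, sp=0xd5
body[0] add  r6, r6, r3 → r6=0xd3
body[1] mov  r3, #0xe4 → r3=0xe4
body[2] sub  r1, r0, r6 → r1=0xc3
body[3] sub  r3, r4, r0 → r3=0xda
body[4] mov  r3, #0x62 → r3=0x62
body[5] mov  r4, r3 → r4=0x62
epilogue: pop r6=0xfb, sp=0xd6
epilogue: pop r4=0x70, sp=0xd7
epilogue: pop r1=0x09, sp=0xd8
r3 is caller-saved → body value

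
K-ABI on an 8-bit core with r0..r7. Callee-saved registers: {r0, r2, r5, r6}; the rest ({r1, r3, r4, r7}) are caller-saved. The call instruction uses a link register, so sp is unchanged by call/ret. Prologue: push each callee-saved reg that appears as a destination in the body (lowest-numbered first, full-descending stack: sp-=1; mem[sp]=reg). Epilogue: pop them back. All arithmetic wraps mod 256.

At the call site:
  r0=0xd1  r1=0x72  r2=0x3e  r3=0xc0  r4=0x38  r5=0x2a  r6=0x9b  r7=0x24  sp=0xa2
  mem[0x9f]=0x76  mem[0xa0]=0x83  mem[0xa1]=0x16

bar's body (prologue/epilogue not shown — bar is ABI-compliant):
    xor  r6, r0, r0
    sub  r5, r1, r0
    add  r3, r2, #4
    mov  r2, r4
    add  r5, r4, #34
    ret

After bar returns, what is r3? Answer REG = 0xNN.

REG = 0x42

prologue: push r2 → mem[0xa1]=0x3e, sp=0xa1
prologue: push r5 → mem[0xa0]=0x2a, sp=0xa0
prologue: push r6 → mem[0x9f]=0x9b, sp=0x9f
body[0] xor  r6, r0, r0 → r6=0x00
body[1] sub  r5, r1, r0 → r5=0xa1
body[2] add  r3, r2, #4 → r3=0x42
body[3] mov  r2, r4 → r2=0x38
body[4] add  r5, r4, #34 → r5=0x5a
epilogue: pop r6=0x9b, sp=0xa0
epilogue: pop r5=0x2a, sp=0xa1
epilogue: pop r2=0x3e, sp=0xa2
r3 is caller-saved → body value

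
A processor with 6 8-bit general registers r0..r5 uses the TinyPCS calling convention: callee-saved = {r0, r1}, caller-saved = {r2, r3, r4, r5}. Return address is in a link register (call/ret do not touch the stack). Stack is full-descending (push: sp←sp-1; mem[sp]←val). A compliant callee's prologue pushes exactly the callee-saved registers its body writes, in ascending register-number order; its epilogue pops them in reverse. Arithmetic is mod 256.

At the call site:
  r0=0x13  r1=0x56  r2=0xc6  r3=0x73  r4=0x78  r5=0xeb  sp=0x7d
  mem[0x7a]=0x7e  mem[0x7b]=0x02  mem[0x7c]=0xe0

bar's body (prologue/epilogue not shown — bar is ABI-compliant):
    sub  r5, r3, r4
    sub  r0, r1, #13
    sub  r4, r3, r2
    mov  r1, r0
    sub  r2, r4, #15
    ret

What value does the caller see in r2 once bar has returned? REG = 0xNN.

REG = 0x9e

prologue: push r0 -> mem[0x7c]=0x13, sp=0x7c
prologue: push r1 -> mem[0x7b]=0x56, sp=0x7b
body[0] sub  r5, r3, r4 -> r5=0xfb
body[1] sub  r0, r1, #13 -> r0=0x49
body[2] sub  r4, r3, r2 -> r4=0xad
body[3] mov  r1, r0 -> r1=0x49
body[4] sub  r2, r4, #15 -> r2=0x9e
epilogue: pop r1=0x56, sp=0x7c
epilogue: pop r0=0x13, sp=0x7d
r2 is caller-saved -> body value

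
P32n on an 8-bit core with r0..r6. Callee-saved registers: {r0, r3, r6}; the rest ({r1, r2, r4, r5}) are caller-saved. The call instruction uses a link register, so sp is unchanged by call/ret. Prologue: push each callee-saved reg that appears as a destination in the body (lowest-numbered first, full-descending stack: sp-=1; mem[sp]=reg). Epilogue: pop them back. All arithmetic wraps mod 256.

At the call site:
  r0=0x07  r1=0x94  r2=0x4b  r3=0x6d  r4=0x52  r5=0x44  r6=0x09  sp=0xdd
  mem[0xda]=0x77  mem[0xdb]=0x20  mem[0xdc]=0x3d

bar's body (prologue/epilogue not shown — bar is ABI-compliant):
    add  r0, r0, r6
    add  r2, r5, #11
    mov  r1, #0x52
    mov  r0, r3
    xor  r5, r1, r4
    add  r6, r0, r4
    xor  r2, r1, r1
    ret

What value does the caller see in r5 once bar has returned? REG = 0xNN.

REG = 0x00

prologue: push r0 → mem[0xdc]=0x07, sp=0xdc
prologue: push r6 → mem[0xdb]=0x09, sp=0xdb
body[0] add  r0, r0, r6 → r0=0x10
body[1] add  r2, r5, #11 → r2=0x4f
body[2] mov  r1, #0x52 → r1=0x52
body[3] mov  r0, r3 → r0=0x6d
body[4] xor  r5, r1, r4 → r5=0x00
body[5] add  r6, r0, r4 → r6=0xbf
body[6] xor  r2, r1, r1 → r2=0x00
epilogue: pop r6=0x09, sp=0xdc
epilogue: pop r0=0x07, sp=0xdd
r5 is caller-saved → body value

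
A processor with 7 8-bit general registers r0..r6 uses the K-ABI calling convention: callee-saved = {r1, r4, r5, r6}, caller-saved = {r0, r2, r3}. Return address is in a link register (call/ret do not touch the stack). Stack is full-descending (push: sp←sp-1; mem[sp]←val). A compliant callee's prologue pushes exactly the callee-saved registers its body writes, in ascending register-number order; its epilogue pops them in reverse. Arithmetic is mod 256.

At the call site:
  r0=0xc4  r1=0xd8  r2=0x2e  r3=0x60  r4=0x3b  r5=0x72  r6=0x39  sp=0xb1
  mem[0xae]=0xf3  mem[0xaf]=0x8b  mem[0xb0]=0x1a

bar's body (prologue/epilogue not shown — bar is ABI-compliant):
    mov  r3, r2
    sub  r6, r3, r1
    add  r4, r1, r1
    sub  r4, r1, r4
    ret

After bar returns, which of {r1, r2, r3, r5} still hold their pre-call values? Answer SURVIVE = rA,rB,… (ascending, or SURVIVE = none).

SURVIVE = r1,r2,r5

prologue: push r4 -> mem[0xb0]=0x3b, sp=0xb0
prologue: push r6 -> mem[0xaf]=0x39, sp=0xaf
body[0] mov  r3, r2 -> r3=0x2e
body[1] sub  r6, r3, r1 -> r6=0x56
body[2] add  r4, r1, r1 -> r4=0xb0
body[3] sub  r4, r1, r4 -> r4=0x28
epilogue: pop r6=0x39, sp=0xb0
epilogue: pop r4=0x3b, sp=0xb1
r1: callee-saved, written=False
r2: caller-saved, written=False
r3: caller-saved, written=True
r5: callee-saved, written=False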